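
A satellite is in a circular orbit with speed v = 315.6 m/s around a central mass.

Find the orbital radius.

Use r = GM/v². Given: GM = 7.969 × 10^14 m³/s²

For a circular orbit, v² = GM / r, so r = GM / v².
r = 7.969e+14 / (315.6)² m ≈ 8.001e+09 m = 8.001 Gm.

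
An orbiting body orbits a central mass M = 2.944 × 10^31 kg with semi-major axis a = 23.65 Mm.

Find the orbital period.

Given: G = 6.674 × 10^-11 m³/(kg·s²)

Convert to SI: a = 23.65 Mm = 2.365e+07 m.
GM = G · M = 6.674e-11 · 2.944e+31 = 1.96483e+21 m³/s².
Kepler's third law: T = 2π √(a³ / GM).
Substituting a = 2.365e+07 m and GM = 1.96483e+21 m³/s²:
T = 2π √((2.365e+07)³ / 1.96483e+21) s
T ≈ 16.3 s = 16.3 seconds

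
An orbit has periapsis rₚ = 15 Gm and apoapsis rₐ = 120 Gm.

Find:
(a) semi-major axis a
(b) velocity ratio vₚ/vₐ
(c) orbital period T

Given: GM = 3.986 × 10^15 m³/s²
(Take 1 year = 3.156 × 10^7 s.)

Convert to SI: rₚ = 15 Gm = 1.5e+10 m; rₐ = 120 Gm = 1.2e+11 m.
(a) a = (rₚ + rₐ)/2 = (1.5e+10 + 1.2e+11)/2 ≈ 6.75e+10 m
(b) Conservation of angular momentum (rₚvₚ = rₐvₐ) gives vₚ/vₐ = rₐ/rₚ = 1.2e+11/1.5e+10 ≈ 8
(c) With a = (rₚ + rₐ)/2 = 6.75e+10 m, T = 2π √(a³/GM) = 2π √((6.75e+10)³/3.986e+15) s ≈ 1.745e+09 s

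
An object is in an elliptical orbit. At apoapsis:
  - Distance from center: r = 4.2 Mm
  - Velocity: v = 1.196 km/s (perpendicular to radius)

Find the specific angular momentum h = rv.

Convert to SI: r = 4.2 Mm = 4.2e+06 m; v = 1.196 km/s = 1196 m/s.
With v perpendicular to r, h = r · v.
h = 4.2e+06 · 1196 m²/s ≈ 5.023e+09 m²/s.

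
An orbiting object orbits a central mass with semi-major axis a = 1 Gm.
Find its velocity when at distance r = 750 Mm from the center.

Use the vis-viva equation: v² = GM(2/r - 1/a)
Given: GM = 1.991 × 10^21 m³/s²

Convert to SI: a = 1 Gm = 1e+09 m; r = 750 Mm = 7.5e+08 m.
Vis-viva: v = √(GM · (2/r − 1/a)).
2/r − 1/a = 2/7.5e+08 − 1/1e+09 = 1.66667e-09 m⁻¹.
v = √(1.991e+21 · 1.66667e-09) m/s ≈ 1.822e+06 m/s = 1822 km/s.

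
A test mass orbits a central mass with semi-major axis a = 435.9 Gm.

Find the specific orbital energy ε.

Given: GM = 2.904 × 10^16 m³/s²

Convert to SI: a = 435.9 Gm = 4.359e+11 m.
ε = −GM / (2a).
ε = −2.904e+16 / (2 · 4.359e+11) J/kg ≈ -3.331e+04 J/kg = -33.31 kJ/kg.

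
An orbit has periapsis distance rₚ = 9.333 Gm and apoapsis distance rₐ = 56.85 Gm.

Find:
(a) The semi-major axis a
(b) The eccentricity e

Convert to SI: rₚ = 9.333 Gm = 9.333e+09 m; rₐ = 56.85 Gm = 5.685e+10 m.
(a) a = (rₚ + rₐ) / 2 = (9.333e+09 + 5.685e+10) / 2 ≈ 3.309e+10 m = 33.09 Gm.
(b) e = (rₐ − rₚ) / (rₐ + rₚ) = (5.685e+10 − 9.333e+09) / (5.685e+10 + 9.333e+09) ≈ 0.718.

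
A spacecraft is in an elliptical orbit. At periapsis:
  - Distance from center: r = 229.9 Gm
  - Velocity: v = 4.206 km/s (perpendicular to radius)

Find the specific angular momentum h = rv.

Convert to SI: r = 229.9 Gm = 2.299e+11 m; v = 4.206 km/s = 4206 m/s.
With v perpendicular to r, h = r · v.
h = 2.299e+11 · 4206 m²/s ≈ 9.67e+14 m²/s.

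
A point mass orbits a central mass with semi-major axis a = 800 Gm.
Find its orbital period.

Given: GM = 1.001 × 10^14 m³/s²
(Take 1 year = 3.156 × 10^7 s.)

Convert to SI: a = 800 Gm = 8e+11 m.
Kepler's third law: T = 2π √(a³ / GM).
Substituting a = 8e+11 m and GM = 1.001e+14 m³/s²:
T = 2π √((8e+11)³ / 1.001e+14) s
T ≈ 4.494e+11 s = 1.424e+04 years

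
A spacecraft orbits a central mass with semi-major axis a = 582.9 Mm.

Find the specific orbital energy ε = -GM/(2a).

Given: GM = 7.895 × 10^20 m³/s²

Convert to SI: a = 582.9 Mm = 5.829e+08 m.
ε = −GM / (2a).
ε = −7.895e+20 / (2 · 5.829e+08) J/kg ≈ -6.772e+11 J/kg = -677.2 GJ/kg.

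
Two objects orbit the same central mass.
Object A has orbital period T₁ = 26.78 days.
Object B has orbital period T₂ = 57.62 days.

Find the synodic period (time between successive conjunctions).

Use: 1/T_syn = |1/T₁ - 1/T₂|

Convert to SI: T₁ = 26.78 days = 2.31379e+06 s; T₂ = 57.62 days = 4.97837e+06 s.
T_syn = |T₁ · T₂ / (T₁ − T₂)|.
T_syn = |2.31379e+06 · 4.97837e+06 / (2.31379e+06 − 4.97837e+06)| s ≈ 4.323e+06 s = 50.03 days.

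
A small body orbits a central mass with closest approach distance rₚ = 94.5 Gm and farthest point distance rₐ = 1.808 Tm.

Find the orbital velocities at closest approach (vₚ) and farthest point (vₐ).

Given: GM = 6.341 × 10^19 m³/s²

Convert to SI: rₚ = 94.5 Gm = 9.45e+10 m; rₐ = 1.808 Tm = 1.808e+12 m.
Use the vis-viva equation v² = GM(2/r − 1/a) with a = (rₚ + rₐ)/2 = (9.45e+10 + 1.808e+12)/2 = 9.5125e+11 m.
vₚ = √(GM · (2/rₚ − 1/a)) = √(6.341e+19 · (2/9.45e+10 − 1/9.5125e+11)) m/s ≈ 3.571e+04 m/s = 35.71 km/s.
vₐ = √(GM · (2/rₐ − 1/a)) = √(6.341e+19 · (2/1.808e+12 − 1/9.5125e+11)) m/s ≈ 1867 m/s = 1.867 km/s.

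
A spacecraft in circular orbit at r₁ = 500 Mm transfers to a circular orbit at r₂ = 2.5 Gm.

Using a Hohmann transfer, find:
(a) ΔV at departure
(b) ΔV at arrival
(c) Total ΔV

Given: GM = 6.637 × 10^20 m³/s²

Convert to SI: r₁ = 500 Mm = 5e+08 m; r₂ = 2.5 Gm = 2.5e+09 m.
Transfer semi-major axis: a_t = (r₁ + r₂)/2 = (5e+08 + 2.5e+09)/2 = 1.5e+09 m.
Circular speeds: v₁ = √(GM/r₁) = 1.15213e+06 m/s, v₂ = √(GM/r₂) = 515248 m/s.
Transfer speeds (vis-viva v² = GM(2/r − 1/a_t)): v₁ᵗ = 1.48739e+06 m/s, v₂ᵗ = 297478 m/s.
(a) ΔV₁ = |v₁ᵗ − v₁| ≈ 3.353e+05 m/s = 335.3 km/s.
(b) ΔV₂ = |v₂ − v₂ᵗ| ≈ 2.178e+05 m/s = 217.8 km/s.
(c) ΔV_total = ΔV₁ + ΔV₂ ≈ 5.53e+05 m/s = 553 km/s.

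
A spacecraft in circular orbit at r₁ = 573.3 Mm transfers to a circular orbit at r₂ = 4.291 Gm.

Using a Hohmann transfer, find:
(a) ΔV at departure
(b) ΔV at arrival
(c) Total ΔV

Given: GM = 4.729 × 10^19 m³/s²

Convert to SI: r₁ = 573.3 Mm = 5.733e+08 m; r₂ = 4.291 Gm = 4.291e+09 m.
Transfer semi-major axis: a_t = (r₁ + r₂)/2 = (5.733e+08 + 4.291e+09)/2 = 2.43215e+09 m.
Circular speeds: v₁ = √(GM/r₁) = 287206 m/s, v₂ = √(GM/r₂) = 104980 m/s.
Transfer speeds (vis-viva v² = GM(2/r − 1/a_t)): v₁ᵗ = 381485 m/s, v₂ᵗ = 50968.4 m/s.
(a) ΔV₁ = |v₁ᵗ − v₁| ≈ 9.428e+04 m/s = 94.28 km/s.
(b) ΔV₂ = |v₂ − v₂ᵗ| ≈ 5.401e+04 m/s = 54.01 km/s.
(c) ΔV_total = ΔV₁ + ΔV₂ ≈ 1.483e+05 m/s = 148.3 km/s.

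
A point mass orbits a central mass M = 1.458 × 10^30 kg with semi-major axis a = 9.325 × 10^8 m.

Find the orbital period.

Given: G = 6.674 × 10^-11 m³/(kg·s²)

GM = G · M = 6.674e-11 · 1.458e+30 = 9.73069e+19 m³/s².
Kepler's third law: T = 2π √(a³ / GM).
Substituting a = 9.325e+08 m and GM = 9.73069e+19 m³/s²:
T = 2π √((9.325e+08)³ / 9.73069e+19) s
T ≈ 1.814e+04 s = 5.038 hours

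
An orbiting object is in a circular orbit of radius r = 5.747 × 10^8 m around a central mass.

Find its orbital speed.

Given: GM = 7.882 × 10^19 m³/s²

For a circular orbit, gravity supplies the centripetal force, so v = √(GM / r).
v = √(7.882e+19 / 5.747e+08) m/s ≈ 3.703e+05 m/s = 370.3 km/s.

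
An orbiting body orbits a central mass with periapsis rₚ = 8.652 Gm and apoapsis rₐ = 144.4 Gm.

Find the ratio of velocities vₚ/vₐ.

Convert to SI: rₚ = 8.652 Gm = 8.652e+09 m; rₐ = 144.4 Gm = 1.444e+11 m.
Conservation of angular momentum gives rₚvₚ = rₐvₐ, so vₚ/vₐ = rₐ/rₚ.
vₚ/vₐ = 1.444e+11 / 8.652e+09 ≈ 16.69.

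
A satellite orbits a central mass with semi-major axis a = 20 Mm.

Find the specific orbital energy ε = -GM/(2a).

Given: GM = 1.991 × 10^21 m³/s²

Convert to SI: a = 20 Mm = 2e+07 m.
ε = −GM / (2a).
ε = −1.991e+21 / (2 · 2e+07) J/kg ≈ -4.978e+13 J/kg = -4.978e+04 GJ/kg.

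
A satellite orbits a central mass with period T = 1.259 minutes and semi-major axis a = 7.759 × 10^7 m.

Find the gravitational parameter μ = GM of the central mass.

Convert to SI: T = 1.259 minutes = 75.54 s.
GM = 4π² · a³ / T².
GM = 4π² · (7.759e+07)³ / (75.54)² m³/s² ≈ 3.232e+21 m³/s² = 3.232 × 10^21 m³/s².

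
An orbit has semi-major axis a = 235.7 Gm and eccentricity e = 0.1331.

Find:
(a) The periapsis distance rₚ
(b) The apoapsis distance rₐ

Convert to SI: a = 235.7 Gm = 2.357e+11 m.
(a) rₚ = a(1 − e) = 2.357e+11 · (1 − 0.1331) = 2.357e+11 · 0.8669 ≈ 2.043e+11 m = 204.3 Gm.
(b) rₐ = a(1 + e) = 2.357e+11 · (1 + 0.1331) = 2.357e+11 · 1.1331 ≈ 2.671e+11 m = 267.1 Gm.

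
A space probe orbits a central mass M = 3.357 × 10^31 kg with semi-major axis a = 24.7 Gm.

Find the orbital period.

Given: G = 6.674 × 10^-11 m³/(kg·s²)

Convert to SI: a = 24.7 Gm = 2.47e+10 m.
GM = G · M = 6.674e-11 · 3.357e+31 = 2.24046e+21 m³/s².
Kepler's third law: T = 2π √(a³ / GM).
Substituting a = 2.47e+10 m and GM = 2.24046e+21 m³/s²:
T = 2π √((2.47e+10)³ / 2.24046e+21) s
T ≈ 5.153e+05 s = 5.964 days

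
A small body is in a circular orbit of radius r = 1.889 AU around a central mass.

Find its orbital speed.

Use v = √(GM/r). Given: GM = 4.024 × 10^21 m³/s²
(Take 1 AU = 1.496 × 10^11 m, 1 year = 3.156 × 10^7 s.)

Convert to SI: r = 1.889 AU = 2.82594e+11 m.
For a circular orbit, gravity supplies the centripetal force, so v = √(GM / r).
v = √(4.024e+21 / 2.82594e+11) m/s ≈ 1.193e+05 m/s = 25.17 AU/year.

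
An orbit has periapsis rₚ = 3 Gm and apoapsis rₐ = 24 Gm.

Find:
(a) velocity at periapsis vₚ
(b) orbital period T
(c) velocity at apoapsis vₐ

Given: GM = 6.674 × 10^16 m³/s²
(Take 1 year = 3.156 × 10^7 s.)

Convert to SI: rₚ = 3 Gm = 3e+09 m; rₐ = 24 Gm = 2.4e+10 m.
(a) With a = (rₚ + rₐ)/2 = 1.35e+10 m, vₚ = √(GM (2/rₚ − 1/a)) = √(6.674e+16 · (2/3e+09 − 1/1.35e+10)) m/s ≈ 6289 m/s
(b) With a = (rₚ + rₐ)/2 = 1.35e+10 m, T = 2π √(a³/GM) = 2π √((1.35e+10)³/6.674e+16) s ≈ 3.815e+07 s
(c) With a = (rₚ + rₐ)/2 = 1.35e+10 m, vₐ = √(GM (2/rₐ − 1/a)) = √(6.674e+16 · (2/2.4e+10 − 1/1.35e+10)) m/s ≈ 786.1 m/s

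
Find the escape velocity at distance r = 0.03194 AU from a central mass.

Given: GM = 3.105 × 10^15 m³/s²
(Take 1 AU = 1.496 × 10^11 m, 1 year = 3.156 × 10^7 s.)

Convert to SI: r = 0.03194 AU = 4.77822e+09 m.
Escape velocity comes from setting total energy to zero: ½v² − GM/r = 0 ⇒ v_esc = √(2GM / r).
v_esc = √(2 · 3.105e+15 / 4.77822e+09) m/s ≈ 1140 m/s = 0.2405 AU/year.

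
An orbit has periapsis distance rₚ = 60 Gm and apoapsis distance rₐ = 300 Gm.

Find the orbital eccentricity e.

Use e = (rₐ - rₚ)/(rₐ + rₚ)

Convert to SI: rₚ = 60 Gm = 6e+10 m; rₐ = 300 Gm = 3e+11 m.
e = (rₐ − rₚ) / (rₐ + rₚ).
e = (3e+11 − 6e+10) / (3e+11 + 6e+10) = 2.4e+11 / 3.6e+11 ≈ 0.6667.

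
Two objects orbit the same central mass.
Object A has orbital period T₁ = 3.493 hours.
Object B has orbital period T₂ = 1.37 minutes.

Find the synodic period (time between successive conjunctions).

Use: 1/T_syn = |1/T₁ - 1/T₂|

Convert to SI: T₁ = 3.493 hours = 12574.8 s; T₂ = 1.37 minutes = 82.2 s.
T_syn = |T₁ · T₂ / (T₁ − T₂)|.
T_syn = |12574.8 · 82.2 / (12574.8 − 82.2)| s ≈ 82.74 s = 1.379 minutes.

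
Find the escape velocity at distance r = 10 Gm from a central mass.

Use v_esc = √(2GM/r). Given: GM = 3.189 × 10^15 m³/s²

Convert to SI: r = 10 Gm = 1e+10 m.
Escape velocity comes from setting total energy to zero: ½v² − GM/r = 0 ⇒ v_esc = √(2GM / r).
v_esc = √(2 · 3.189e+15 / 1e+10) m/s ≈ 798.6 m/s = 798.6 m/s.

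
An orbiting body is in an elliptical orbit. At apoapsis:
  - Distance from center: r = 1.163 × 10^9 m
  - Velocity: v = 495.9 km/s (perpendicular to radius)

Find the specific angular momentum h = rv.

Convert to SI: v = 495.9 km/s = 495900 m/s.
With v perpendicular to r, h = r · v.
h = 1.163e+09 · 495900 m²/s ≈ 5.767e+14 m²/s.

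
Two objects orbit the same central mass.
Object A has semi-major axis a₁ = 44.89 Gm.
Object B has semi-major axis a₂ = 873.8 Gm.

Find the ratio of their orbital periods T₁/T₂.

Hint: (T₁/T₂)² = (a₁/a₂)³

Convert to SI: a₁ = 44.89 Gm = 4.489e+10 m; a₂ = 873.8 Gm = 8.738e+11 m.
From Kepler's third law, (T₁/T₂)² = (a₁/a₂)³, so T₁/T₂ = (a₁/a₂)^(3/2).
a₁/a₂ = 4.489e+10 / 8.738e+11 = 0.0513733.
T₁/T₂ = (0.0513733)^(3/2) ≈ 0.01164.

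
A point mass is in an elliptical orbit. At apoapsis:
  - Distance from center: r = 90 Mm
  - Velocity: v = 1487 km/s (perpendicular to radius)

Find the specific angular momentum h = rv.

Convert to SI: r = 90 Mm = 9e+07 m; v = 1487 km/s = 1.487e+06 m/s.
With v perpendicular to r, h = r · v.
h = 9e+07 · 1.487e+06 m²/s ≈ 1.338e+14 m²/s.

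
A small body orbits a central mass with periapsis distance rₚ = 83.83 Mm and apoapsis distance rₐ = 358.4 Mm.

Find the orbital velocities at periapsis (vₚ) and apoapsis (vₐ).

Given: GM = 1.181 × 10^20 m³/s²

Convert to SI: rₚ = 83.83 Mm = 8.383e+07 m; rₐ = 358.4 Mm = 3.584e+08 m.
Use the vis-viva equation v² = GM(2/r − 1/a) with a = (rₚ + rₐ)/2 = (8.383e+07 + 3.584e+08)/2 = 2.21115e+08 m.
vₚ = √(GM · (2/rₚ − 1/a)) = √(1.181e+20 · (2/8.383e+07 − 1/2.21115e+08)) m/s ≈ 1.511e+06 m/s = 1511 km/s.
vₐ = √(GM · (2/rₐ − 1/a)) = √(1.181e+20 · (2/3.584e+08 − 1/2.21115e+08)) m/s ≈ 3.535e+05 m/s = 353.5 km/s.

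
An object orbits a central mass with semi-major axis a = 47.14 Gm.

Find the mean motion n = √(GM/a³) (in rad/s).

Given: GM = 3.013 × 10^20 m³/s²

Convert to SI: a = 47.14 Gm = 4.714e+10 m.
n = √(GM / a³).
n = √(3.013e+20 / (4.714e+10)³) rad/s ≈ 1.696e-06 rad/s.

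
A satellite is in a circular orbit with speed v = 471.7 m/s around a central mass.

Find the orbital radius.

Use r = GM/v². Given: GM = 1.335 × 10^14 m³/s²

For a circular orbit, v² = GM / r, so r = GM / v².
r = 1.335e+14 / (471.7)² m ≈ 6e+08 m = 600 Mm.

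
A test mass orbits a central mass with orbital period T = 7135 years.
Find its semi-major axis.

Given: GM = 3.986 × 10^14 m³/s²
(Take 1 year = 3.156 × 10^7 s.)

Convert to SI: T = 7135 years = 2.25181e+11 s.
Invert Kepler's third law: a = (GM · T² / (4π²))^(1/3).
Substituting T = 2.25181e+11 s and GM = 3.986e+14 m³/s²:
a = (3.986e+14 · (2.25181e+11)² / (4π²))^(1/3) m
a ≈ 8e+11 m = 800 Gm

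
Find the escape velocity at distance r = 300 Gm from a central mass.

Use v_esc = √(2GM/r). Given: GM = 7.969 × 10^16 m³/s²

Convert to SI: r = 300 Gm = 3e+11 m.
Escape velocity comes from setting total energy to zero: ½v² − GM/r = 0 ⇒ v_esc = √(2GM / r).
v_esc = √(2 · 7.969e+16 / 3e+11) m/s ≈ 728.9 m/s = 728.9 m/s.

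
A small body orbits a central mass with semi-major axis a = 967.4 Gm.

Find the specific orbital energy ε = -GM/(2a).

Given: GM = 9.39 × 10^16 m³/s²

Convert to SI: a = 967.4 Gm = 9.674e+11 m.
ε = −GM / (2a).
ε = −9.39e+16 / (2 · 9.674e+11) J/kg ≈ -4.853e+04 J/kg = -48.53 kJ/kg.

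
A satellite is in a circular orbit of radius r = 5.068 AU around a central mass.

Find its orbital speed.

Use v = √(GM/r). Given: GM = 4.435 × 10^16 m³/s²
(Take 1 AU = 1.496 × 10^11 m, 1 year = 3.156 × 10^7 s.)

Convert to SI: r = 5.068 AU = 7.58173e+11 m.
For a circular orbit, gravity supplies the centripetal force, so v = √(GM / r).
v = √(4.435e+16 / 7.58173e+11) m/s ≈ 241.9 m/s = 0.05102 AU/year.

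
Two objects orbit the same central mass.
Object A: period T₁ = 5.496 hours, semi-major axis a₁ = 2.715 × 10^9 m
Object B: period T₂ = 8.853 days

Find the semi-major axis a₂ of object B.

Convert to SI: T₁ = 5.496 hours = 19785.6 s; T₂ = 8.853 days = 764899 s.
Kepler's third law: (T₁/T₂)² = (a₁/a₂)³ ⇒ a₂ = a₁ · (T₂/T₁)^(2/3).
T₂/T₁ = 764899 / 19785.6 = 38.6594.
a₂ = 2.715e+09 · (38.6594)^(2/3) m ≈ 3.104e+10 m = 3.104 × 10^10 m.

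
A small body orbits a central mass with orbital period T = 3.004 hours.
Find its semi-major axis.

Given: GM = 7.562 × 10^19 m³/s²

Convert to SI: T = 3.004 hours = 10814.4 s.
Invert Kepler's third law: a = (GM · T² / (4π²))^(1/3).
Substituting T = 10814.4 s and GM = 7.562e+19 m³/s²:
a = (7.562e+19 · (10814.4)² / (4π²))^(1/3) m
a ≈ 6.073e+08 m = 607.3 Mm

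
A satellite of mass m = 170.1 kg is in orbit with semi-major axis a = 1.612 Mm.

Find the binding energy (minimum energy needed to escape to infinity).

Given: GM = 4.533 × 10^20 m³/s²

Convert to SI: a = 1.612 Mm = 1.612e+06 m.
Total orbital energy is E = −GMm/(2a); binding energy is E_bind = −E = GMm/(2a).
E_bind = 4.533e+20 · 170.1 / (2 · 1.612e+06) J ≈ 2.392e+16 J = 23.92 PJ.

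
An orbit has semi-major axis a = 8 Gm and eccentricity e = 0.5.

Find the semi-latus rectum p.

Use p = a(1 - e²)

Convert to SI: a = 8 Gm = 8e+09 m.
p = a (1 − e²).
p = 8e+09 · (1 − (0.5)²) = 8e+09 · 0.75 ≈ 6e+09 m = 6 Gm.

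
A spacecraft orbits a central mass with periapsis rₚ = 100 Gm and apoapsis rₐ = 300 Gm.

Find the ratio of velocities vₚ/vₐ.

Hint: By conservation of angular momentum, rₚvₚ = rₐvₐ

Convert to SI: rₚ = 100 Gm = 1e+11 m; rₐ = 300 Gm = 3e+11 m.
Conservation of angular momentum gives rₚvₚ = rₐvₐ, so vₚ/vₐ = rₐ/rₚ.
vₚ/vₐ = 3e+11 / 1e+11 ≈ 3.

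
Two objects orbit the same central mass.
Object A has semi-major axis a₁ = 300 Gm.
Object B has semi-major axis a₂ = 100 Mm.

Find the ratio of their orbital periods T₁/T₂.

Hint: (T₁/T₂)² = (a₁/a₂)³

Convert to SI: a₁ = 300 Gm = 3e+11 m; a₂ = 100 Mm = 1e+08 m.
From Kepler's third law, (T₁/T₂)² = (a₁/a₂)³, so T₁/T₂ = (a₁/a₂)^(3/2).
a₁/a₂ = 3e+11 / 1e+08 = 3000.
T₁/T₂ = (3000)^(3/2) ≈ 1.643e+05.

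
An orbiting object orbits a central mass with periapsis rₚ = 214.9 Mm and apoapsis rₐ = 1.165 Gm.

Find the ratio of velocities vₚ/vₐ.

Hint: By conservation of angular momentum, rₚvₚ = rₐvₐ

Convert to SI: rₚ = 214.9 Mm = 2.149e+08 m; rₐ = 1.165 Gm = 1.165e+09 m.
Conservation of angular momentum gives rₚvₚ = rₐvₐ, so vₚ/vₐ = rₐ/rₚ.
vₚ/vₐ = 1.165e+09 / 2.149e+08 ≈ 5.421.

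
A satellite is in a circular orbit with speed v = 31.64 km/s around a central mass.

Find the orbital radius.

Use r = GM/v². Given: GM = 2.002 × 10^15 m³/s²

Convert to SI: v = 31.64 km/s = 31640 m/s.
For a circular orbit, v² = GM / r, so r = GM / v².
r = 2.002e+15 / (31640)² m ≈ 2e+06 m = 2 Mm.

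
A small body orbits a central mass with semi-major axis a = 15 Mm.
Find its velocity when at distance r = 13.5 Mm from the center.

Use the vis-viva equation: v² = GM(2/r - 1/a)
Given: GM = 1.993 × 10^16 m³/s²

Convert to SI: a = 15 Mm = 1.5e+07 m; r = 13.5 Mm = 1.35e+07 m.
Vis-viva: v = √(GM · (2/r − 1/a)).
2/r − 1/a = 2/1.35e+07 − 1/1.5e+07 = 8.14815e-08 m⁻¹.
v = √(1.993e+16 · 8.14815e-08) m/s ≈ 4.03e+04 m/s = 40.3 km/s.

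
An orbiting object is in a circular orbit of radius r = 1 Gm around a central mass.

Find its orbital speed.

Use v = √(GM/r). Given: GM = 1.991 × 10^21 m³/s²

Convert to SI: r = 1 Gm = 1e+09 m.
For a circular orbit, gravity supplies the centripetal force, so v = √(GM / r).
v = √(1.991e+21 / 1e+09) m/s ≈ 1.411e+06 m/s = 1411 km/s.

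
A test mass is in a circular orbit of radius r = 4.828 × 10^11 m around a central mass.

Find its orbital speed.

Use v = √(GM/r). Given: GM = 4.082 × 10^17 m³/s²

For a circular orbit, gravity supplies the centripetal force, so v = √(GM / r).
v = √(4.082e+17 / 4.828e+11) m/s ≈ 919.5 m/s = 919.5 m/s.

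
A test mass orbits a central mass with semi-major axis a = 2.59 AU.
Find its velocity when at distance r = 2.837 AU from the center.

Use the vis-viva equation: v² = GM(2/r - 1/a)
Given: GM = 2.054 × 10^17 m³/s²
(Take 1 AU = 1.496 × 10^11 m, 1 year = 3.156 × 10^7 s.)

Convert to SI: a = 2.59 AU = 3.87464e+11 m; r = 2.837 AU = 4.24415e+11 m.
Vis-viva: v = √(GM · (2/r − 1/a)).
2/r − 1/a = 2/4.24415e+11 − 1/3.87464e+11 = 2.13148e-12 m⁻¹.
v = √(2.054e+17 · 2.13148e-12) m/s ≈ 661.7 m/s = 0.1396 AU/year.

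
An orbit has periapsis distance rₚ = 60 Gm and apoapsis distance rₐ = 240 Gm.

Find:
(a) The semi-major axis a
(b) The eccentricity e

Convert to SI: rₚ = 60 Gm = 6e+10 m; rₐ = 240 Gm = 2.4e+11 m.
(a) a = (rₚ + rₐ) / 2 = (6e+10 + 2.4e+11) / 2 ≈ 1.5e+11 m = 150 Gm.
(b) e = (rₐ − rₚ) / (rₐ + rₚ) = (2.4e+11 − 6e+10) / (2.4e+11 + 6e+10) ≈ 0.6.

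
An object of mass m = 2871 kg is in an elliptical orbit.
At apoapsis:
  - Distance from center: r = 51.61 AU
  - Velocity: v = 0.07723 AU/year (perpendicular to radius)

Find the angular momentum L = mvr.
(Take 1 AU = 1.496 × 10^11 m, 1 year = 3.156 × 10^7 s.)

Convert to SI: r = 51.61 AU = 7.72086e+12 m; v = 0.07723 AU/year = 366.084 m/s.
Since v is perpendicular to r, L = m · v · r.
L = 2871 · 366.084 · 7.72086e+12 kg·m²/s ≈ 8.115e+18 kg·m²/s.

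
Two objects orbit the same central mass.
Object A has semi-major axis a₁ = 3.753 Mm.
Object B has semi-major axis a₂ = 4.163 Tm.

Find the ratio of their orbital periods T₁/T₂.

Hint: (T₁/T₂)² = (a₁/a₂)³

Convert to SI: a₁ = 3.753 Mm = 3.753e+06 m; a₂ = 4.163 Tm = 4.163e+12 m.
From Kepler's third law, (T₁/T₂)² = (a₁/a₂)³, so T₁/T₂ = (a₁/a₂)^(3/2).
a₁/a₂ = 3.753e+06 / 4.163e+12 = 9.01513e-07.
T₁/T₂ = (9.01513e-07)^(3/2) ≈ 8.56e-10.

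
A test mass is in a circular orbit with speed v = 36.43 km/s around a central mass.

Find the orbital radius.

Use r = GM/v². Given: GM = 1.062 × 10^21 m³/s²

Convert to SI: v = 36.43 km/s = 36430 m/s.
For a circular orbit, v² = GM / r, so r = GM / v².
r = 1.062e+21 / (36430)² m ≈ 8.002e+11 m = 800.2 Gm.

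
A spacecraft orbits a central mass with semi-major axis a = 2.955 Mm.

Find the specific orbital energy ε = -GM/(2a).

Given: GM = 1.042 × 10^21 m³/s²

Convert to SI: a = 2.955 Mm = 2.955e+06 m.
ε = −GM / (2a).
ε = −1.042e+21 / (2 · 2.955e+06) J/kg ≈ -1.763e+14 J/kg = -1.763e+05 GJ/kg.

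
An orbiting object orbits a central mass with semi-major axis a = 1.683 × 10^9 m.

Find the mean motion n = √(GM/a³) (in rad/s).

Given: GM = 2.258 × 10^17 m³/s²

n = √(GM / a³).
n = √(2.258e+17 / (1.683e+09)³) rad/s ≈ 6.882e-06 rad/s.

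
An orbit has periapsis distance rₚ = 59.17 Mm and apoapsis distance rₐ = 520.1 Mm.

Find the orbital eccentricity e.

Convert to SI: rₚ = 59.17 Mm = 5.917e+07 m; rₐ = 520.1 Mm = 5.201e+08 m.
e = (rₐ − rₚ) / (rₐ + rₚ).
e = (5.201e+08 − 5.917e+07) / (5.201e+08 + 5.917e+07) = 4.6093e+08 / 5.7927e+08 ≈ 0.7957.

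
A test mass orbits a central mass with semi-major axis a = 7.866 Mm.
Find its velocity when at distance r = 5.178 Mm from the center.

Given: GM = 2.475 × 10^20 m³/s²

Convert to SI: a = 7.866 Mm = 7.866e+06 m; r = 5.178 Mm = 5.178e+06 m.
Vis-viva: v = √(GM · (2/r − 1/a)).
2/r − 1/a = 2/5.178e+06 − 1/7.866e+06 = 2.5912e-07 m⁻¹.
v = √(2.475e+20 · 2.5912e-07) m/s ≈ 8.008e+06 m/s = 8008 km/s.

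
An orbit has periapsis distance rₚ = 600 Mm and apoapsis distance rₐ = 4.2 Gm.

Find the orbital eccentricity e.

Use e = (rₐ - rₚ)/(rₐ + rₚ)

Convert to SI: rₚ = 600 Mm = 6e+08 m; rₐ = 4.2 Gm = 4.2e+09 m.
e = (rₐ − rₚ) / (rₐ + rₚ).
e = (4.2e+09 − 6e+08) / (4.2e+09 + 6e+08) = 3.6e+09 / 4.8e+09 ≈ 0.75.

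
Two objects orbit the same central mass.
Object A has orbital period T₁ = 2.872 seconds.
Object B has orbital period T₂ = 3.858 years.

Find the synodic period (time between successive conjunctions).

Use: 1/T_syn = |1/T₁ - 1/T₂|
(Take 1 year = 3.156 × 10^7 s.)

Convert to SI: T₂ = 3.858 years = 1.21758e+08 s.
T_syn = |T₁ · T₂ / (T₁ − T₂)|.
T_syn = |2.872 · 1.21758e+08 / (2.872 − 1.21758e+08)| s ≈ 2.872 s = 2.872 seconds.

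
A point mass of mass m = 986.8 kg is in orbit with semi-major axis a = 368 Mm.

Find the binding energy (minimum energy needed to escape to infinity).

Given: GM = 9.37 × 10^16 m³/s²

Convert to SI: a = 368 Mm = 3.68e+08 m.
Total orbital energy is E = −GMm/(2a); binding energy is E_bind = −E = GMm/(2a).
E_bind = 9.37e+16 · 986.8 / (2 · 3.68e+08) J ≈ 1.256e+11 J = 125.6 GJ.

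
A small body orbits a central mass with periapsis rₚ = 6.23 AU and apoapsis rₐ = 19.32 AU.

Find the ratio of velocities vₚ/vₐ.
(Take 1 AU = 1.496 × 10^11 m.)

Convert to SI: rₚ = 6.23 AU = 9.32008e+11 m; rₐ = 19.32 AU = 2.89027e+12 m.
Conservation of angular momentum gives rₚvₚ = rₐvₐ, so vₚ/vₐ = rₐ/rₚ.
vₚ/vₐ = 2.89027e+12 / 9.32008e+11 ≈ 3.101.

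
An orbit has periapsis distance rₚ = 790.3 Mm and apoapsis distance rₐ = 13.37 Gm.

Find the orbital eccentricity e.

Convert to SI: rₚ = 790.3 Mm = 7.903e+08 m; rₐ = 13.37 Gm = 1.337e+10 m.
e = (rₐ − rₚ) / (rₐ + rₚ).
e = (1.337e+10 − 7.903e+08) / (1.337e+10 + 7.903e+08) = 1.25797e+10 / 1.41603e+10 ≈ 0.8884.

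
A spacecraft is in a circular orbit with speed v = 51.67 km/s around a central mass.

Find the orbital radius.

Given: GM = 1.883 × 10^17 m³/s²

Convert to SI: v = 51.67 km/s = 51670 m/s.
For a circular orbit, v² = GM / r, so r = GM / v².
r = 1.883e+17 / (51670)² m ≈ 7.053e+07 m = 70.53 Mm.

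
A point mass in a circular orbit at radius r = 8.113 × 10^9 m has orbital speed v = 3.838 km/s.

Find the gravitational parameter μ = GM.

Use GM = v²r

Convert to SI: v = 3.838 km/s = 3838 m/s.
For a circular orbit v² = GM/r, so GM = v² · r.
GM = (3838)² · 8.113e+09 m³/s² ≈ 1.195e+17 m³/s² = 1.195 × 10^17 m³/s².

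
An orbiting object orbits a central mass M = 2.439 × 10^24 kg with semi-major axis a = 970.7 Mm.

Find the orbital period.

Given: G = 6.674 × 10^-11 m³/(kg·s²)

Convert to SI: a = 970.7 Mm = 9.707e+08 m.
GM = G · M = 6.674e-11 · 2.439e+24 = 1.62779e+14 m³/s².
Kepler's third law: T = 2π √(a³ / GM).
Substituting a = 9.707e+08 m and GM = 1.62779e+14 m³/s²:
T = 2π √((9.707e+08)³ / 1.62779e+14) s
T ≈ 1.489e+07 s = 172.4 days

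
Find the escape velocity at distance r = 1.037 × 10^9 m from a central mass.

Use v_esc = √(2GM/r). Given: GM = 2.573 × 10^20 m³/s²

Escape velocity comes from setting total energy to zero: ½v² − GM/r = 0 ⇒ v_esc = √(2GM / r).
v_esc = √(2 · 2.573e+20 / 1.037e+09) m/s ≈ 7.044e+05 m/s = 704.4 km/s.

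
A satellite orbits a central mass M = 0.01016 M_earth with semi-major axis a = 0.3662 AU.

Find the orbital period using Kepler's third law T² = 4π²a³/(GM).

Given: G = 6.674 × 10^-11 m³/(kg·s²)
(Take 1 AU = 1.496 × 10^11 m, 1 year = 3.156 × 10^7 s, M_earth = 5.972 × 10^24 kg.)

Convert to SI: a = 0.3662 AU = 5.47835e+10 m; M = 0.01016 M_earth = 6.06755e+22 kg.
GM = G · M = 6.674e-11 · 6.06755e+22 = 4.04948e+12 m³/s².
Kepler's third law: T = 2π √(a³ / GM).
Substituting a = 5.47835e+10 m and GM = 4.04948e+12 m³/s²:
T = 2π √((5.47835e+10)³ / 4.04948e+12) s
T ≈ 4.004e+10 s = 1269 years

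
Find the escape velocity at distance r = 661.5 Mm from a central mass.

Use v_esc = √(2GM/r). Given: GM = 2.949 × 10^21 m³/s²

Convert to SI: r = 661.5 Mm = 6.615e+08 m.
Escape velocity comes from setting total energy to zero: ½v² − GM/r = 0 ⇒ v_esc = √(2GM / r).
v_esc = √(2 · 2.949e+21 / 6.615e+08) m/s ≈ 2.986e+06 m/s = 2986 km/s.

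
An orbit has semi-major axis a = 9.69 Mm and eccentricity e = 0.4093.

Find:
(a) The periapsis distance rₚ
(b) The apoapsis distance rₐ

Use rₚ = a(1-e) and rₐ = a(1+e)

Convert to SI: a = 9.69 Mm = 9.69e+06 m.
(a) rₚ = a(1 − e) = 9.69e+06 · (1 − 0.4093) = 9.69e+06 · 0.5907 ≈ 5.724e+06 m = 5.724 Mm.
(b) rₐ = a(1 + e) = 9.69e+06 · (1 + 0.4093) = 9.69e+06 · 1.4093 ≈ 1.366e+07 m = 13.66 Mm.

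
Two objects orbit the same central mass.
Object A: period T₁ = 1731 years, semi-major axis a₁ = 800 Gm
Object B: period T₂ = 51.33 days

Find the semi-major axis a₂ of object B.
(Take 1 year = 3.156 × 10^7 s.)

Convert to SI: T₁ = 1731 years = 5.46304e+10 s; a₁ = 800 Gm = 8e+11 m; T₂ = 51.33 days = 4.43491e+06 s.
Kepler's third law: (T₁/T₂)² = (a₁/a₂)³ ⇒ a₂ = a₁ · (T₂/T₁)^(2/3).
T₂/T₁ = 4.43491e+06 / 5.46304e+10 = 8.11804e-05.
a₂ = 8e+11 · (8.11804e-05)^(2/3) m ≈ 1.5e+09 m = 1.5 Gm.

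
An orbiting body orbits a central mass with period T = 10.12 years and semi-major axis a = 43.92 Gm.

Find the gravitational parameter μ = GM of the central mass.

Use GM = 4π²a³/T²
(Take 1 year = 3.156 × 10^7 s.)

Convert to SI: T = 10.12 years = 3.19387e+08 s; a = 43.92 Gm = 4.392e+10 m.
GM = 4π² · a³ / T².
GM = 4π² · (4.392e+10)³ / (3.19387e+08)² m³/s² ≈ 3.279e+16 m³/s² = 3.279 × 10^16 m³/s².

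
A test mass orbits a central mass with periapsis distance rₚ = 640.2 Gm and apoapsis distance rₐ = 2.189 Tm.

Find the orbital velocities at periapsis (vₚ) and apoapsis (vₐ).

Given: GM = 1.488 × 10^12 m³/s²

Convert to SI: rₚ = 640.2 Gm = 6.402e+11 m; rₐ = 2.189 Tm = 2.189e+12 m.
Use the vis-viva equation v² = GM(2/r − 1/a) with a = (rₚ + rₐ)/2 = (6.402e+11 + 2.189e+12)/2 = 1.4146e+12 m.
vₚ = √(GM · (2/rₚ − 1/a)) = √(1.488e+12 · (2/6.402e+11 − 1/1.4146e+12)) m/s ≈ 1.896 m/s = 1.896 m/s.
vₐ = √(GM · (2/rₐ − 1/a)) = √(1.488e+12 · (2/2.189e+12 − 1/1.4146e+12)) m/s ≈ 0.5547 m/s = 0.5547 m/s.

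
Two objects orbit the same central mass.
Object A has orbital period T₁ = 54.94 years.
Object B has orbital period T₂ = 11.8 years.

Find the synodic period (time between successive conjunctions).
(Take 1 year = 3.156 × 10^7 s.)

Convert to SI: T₁ = 54.94 years = 1.73391e+09 s; T₂ = 11.8 years = 3.72408e+08 s.
T_syn = |T₁ · T₂ / (T₁ − T₂)|.
T_syn = |1.73391e+09 · 3.72408e+08 / (1.73391e+09 − 3.72408e+08)| s ≈ 4.743e+08 s = 15.03 years.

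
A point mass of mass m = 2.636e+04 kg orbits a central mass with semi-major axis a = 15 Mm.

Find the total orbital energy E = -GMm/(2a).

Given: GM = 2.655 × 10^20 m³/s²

Convert to SI: a = 15 Mm = 1.5e+07 m.
E = −GMm / (2a).
E = −2.655e+20 · 2.636e+04 / (2 · 1.5e+07) J ≈ -2.333e+17 J = -233.3 PJ.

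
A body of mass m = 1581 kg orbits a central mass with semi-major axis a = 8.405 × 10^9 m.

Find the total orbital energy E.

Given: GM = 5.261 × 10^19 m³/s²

E = −GMm / (2a).
E = −5.261e+19 · 1581 / (2 · 8.405e+09) J ≈ -4.948e+12 J = -4.948 TJ.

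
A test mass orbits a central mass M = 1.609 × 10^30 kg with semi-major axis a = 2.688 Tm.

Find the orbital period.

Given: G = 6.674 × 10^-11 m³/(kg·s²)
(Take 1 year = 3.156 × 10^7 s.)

Convert to SI: a = 2.688 Tm = 2.688e+12 m.
GM = G · M = 6.674e-11 · 1.609e+30 = 1.07385e+20 m³/s².
Kepler's third law: T = 2π √(a³ / GM).
Substituting a = 2.688e+12 m and GM = 1.07385e+20 m³/s²:
T = 2π √((2.688e+12)³ / 1.07385e+20) s
T ≈ 2.672e+09 s = 84.67 years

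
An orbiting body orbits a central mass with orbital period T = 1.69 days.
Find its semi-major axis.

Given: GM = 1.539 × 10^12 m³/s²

Convert to SI: T = 1.69 days = 146016 s.
Invert Kepler's third law: a = (GM · T² / (4π²))^(1/3).
Substituting T = 146016 s and GM = 1.539e+12 m³/s²:
a = (1.539e+12 · (146016)² / (4π²))^(1/3) m
a ≈ 9.402e+06 m = 9.402 Mm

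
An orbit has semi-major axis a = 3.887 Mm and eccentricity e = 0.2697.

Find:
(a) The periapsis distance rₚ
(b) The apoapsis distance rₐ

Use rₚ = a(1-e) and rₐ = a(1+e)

Convert to SI: a = 3.887 Mm = 3.887e+06 m.
(a) rₚ = a(1 − e) = 3.887e+06 · (1 − 0.2697) = 3.887e+06 · 0.7303 ≈ 2.839e+06 m = 2.839 Mm.
(b) rₐ = a(1 + e) = 3.887e+06 · (1 + 0.2697) = 3.887e+06 · 1.2697 ≈ 4.935e+06 m = 4.935 Mm.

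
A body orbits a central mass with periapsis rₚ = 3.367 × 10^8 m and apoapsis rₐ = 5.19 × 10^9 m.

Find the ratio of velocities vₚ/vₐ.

Conservation of angular momentum gives rₚvₚ = rₐvₐ, so vₚ/vₐ = rₐ/rₚ.
vₚ/vₐ = 5.19e+09 / 3.367e+08 ≈ 15.41.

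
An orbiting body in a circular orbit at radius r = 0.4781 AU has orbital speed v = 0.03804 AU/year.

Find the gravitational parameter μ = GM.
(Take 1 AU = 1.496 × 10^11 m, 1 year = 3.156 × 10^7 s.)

Convert to SI: r = 0.4781 AU = 7.15238e+10 m; v = 0.03804 AU/year = 180.316 m/s.
For a circular orbit v² = GM/r, so GM = v² · r.
GM = (180.316)² · 7.15238e+10 m³/s² ≈ 2.326e+15 m³/s² = 2.326 × 10^15 m³/s².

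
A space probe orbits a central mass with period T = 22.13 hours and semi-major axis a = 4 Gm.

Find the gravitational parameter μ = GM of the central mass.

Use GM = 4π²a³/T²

Convert to SI: T = 22.13 hours = 79668 s; a = 4 Gm = 4e+09 m.
GM = 4π² · a³ / T².
GM = 4π² · (4e+09)³ / (79668)² m³/s² ≈ 3.981e+20 m³/s² = 3.981 × 10^20 m³/s².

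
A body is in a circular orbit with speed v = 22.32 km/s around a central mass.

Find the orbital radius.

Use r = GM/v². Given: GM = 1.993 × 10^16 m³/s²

Convert to SI: v = 22.32 km/s = 22320 m/s.
For a circular orbit, v² = GM / r, so r = GM / v².
r = 1.993e+16 / (22320)² m ≈ 4.001e+07 m = 40.01 Mm.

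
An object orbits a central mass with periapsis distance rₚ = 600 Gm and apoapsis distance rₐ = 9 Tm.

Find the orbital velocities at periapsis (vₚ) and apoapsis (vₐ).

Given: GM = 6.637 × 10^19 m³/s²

Convert to SI: rₚ = 600 Gm = 6e+11 m; rₐ = 9 Tm = 9e+12 m.
Use the vis-viva equation v² = GM(2/r − 1/a) with a = (rₚ + rₐ)/2 = (6e+11 + 9e+12)/2 = 4.8e+12 m.
vₚ = √(GM · (2/rₚ − 1/a)) = √(6.637e+19 · (2/6e+11 − 1/4.8e+12)) m/s ≈ 1.44e+04 m/s = 14.4 km/s.
vₐ = √(GM · (2/rₐ − 1/a)) = √(6.637e+19 · (2/9e+12 − 1/4.8e+12)) m/s ≈ 960.1 m/s = 960.1 m/s.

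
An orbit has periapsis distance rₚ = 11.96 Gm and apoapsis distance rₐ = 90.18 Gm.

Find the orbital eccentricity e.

Convert to SI: rₚ = 11.96 Gm = 1.196e+10 m; rₐ = 90.18 Gm = 9.018e+10 m.
e = (rₐ − rₚ) / (rₐ + rₚ).
e = (9.018e+10 − 1.196e+10) / (9.018e+10 + 1.196e+10) = 7.822e+10 / 1.0214e+11 ≈ 0.7658.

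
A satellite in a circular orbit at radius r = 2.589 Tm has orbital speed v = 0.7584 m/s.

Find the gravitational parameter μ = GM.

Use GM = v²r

Convert to SI: r = 2.589 Tm = 2.589e+12 m.
For a circular orbit v² = GM/r, so GM = v² · r.
GM = (0.7584)² · 2.589e+12 m³/s² ≈ 1.489e+12 m³/s² = 1.489 × 10^12 m³/s².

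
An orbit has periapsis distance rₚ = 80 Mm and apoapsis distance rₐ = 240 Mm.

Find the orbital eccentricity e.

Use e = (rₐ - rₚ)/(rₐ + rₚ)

Convert to SI: rₚ = 80 Mm = 8e+07 m; rₐ = 240 Mm = 2.4e+08 m.
e = (rₐ − rₚ) / (rₐ + rₚ).
e = (2.4e+08 − 8e+07) / (2.4e+08 + 8e+07) = 1.6e+08 / 3.2e+08 ≈ 0.5.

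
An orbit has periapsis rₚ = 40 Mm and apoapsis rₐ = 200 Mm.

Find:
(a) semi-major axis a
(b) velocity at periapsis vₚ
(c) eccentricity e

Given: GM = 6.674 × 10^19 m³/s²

Convert to SI: rₚ = 40 Mm = 4e+07 m; rₐ = 200 Mm = 2e+08 m.
(a) a = (rₚ + rₐ)/2 = (4e+07 + 2e+08)/2 ≈ 1.2e+08 m
(b) With a = (rₚ + rₐ)/2 = 1.2e+08 m, vₚ = √(GM (2/rₚ − 1/a)) = √(6.674e+19 · (2/4e+07 − 1/1.2e+08)) m/s ≈ 1.668e+06 m/s
(c) e = (rₐ − rₚ)/(rₐ + rₚ) = (2e+08 − 4e+07)/(2e+08 + 4e+07) ≈ 0.6667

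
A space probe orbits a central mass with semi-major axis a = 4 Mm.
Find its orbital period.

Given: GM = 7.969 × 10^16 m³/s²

Convert to SI: a = 4 Mm = 4e+06 m.
Kepler's third law: T = 2π √(a³ / GM).
Substituting a = 4e+06 m and GM = 7.969e+16 m³/s²:
T = 2π √((4e+06)³ / 7.969e+16) s
T ≈ 178.1 s = 2.968 minutes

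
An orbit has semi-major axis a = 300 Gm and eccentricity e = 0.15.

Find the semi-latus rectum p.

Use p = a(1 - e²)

Convert to SI: a = 300 Gm = 3e+11 m.
p = a (1 − e²).
p = 3e+11 · (1 − (0.15)²) = 3e+11 · 0.9775 ≈ 2.932e+11 m = 293.2 Gm.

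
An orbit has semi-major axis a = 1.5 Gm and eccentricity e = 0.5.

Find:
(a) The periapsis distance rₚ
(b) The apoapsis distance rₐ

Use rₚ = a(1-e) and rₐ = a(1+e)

Convert to SI: a = 1.5 Gm = 1.5e+09 m.
(a) rₚ = a(1 − e) = 1.5e+09 · (1 − 0.5) = 1.5e+09 · 0.5 ≈ 7.5e+08 m = 750 Mm.
(b) rₐ = a(1 + e) = 1.5e+09 · (1 + 0.5) = 1.5e+09 · 1.5 ≈ 2.25e+09 m = 2.25 Gm.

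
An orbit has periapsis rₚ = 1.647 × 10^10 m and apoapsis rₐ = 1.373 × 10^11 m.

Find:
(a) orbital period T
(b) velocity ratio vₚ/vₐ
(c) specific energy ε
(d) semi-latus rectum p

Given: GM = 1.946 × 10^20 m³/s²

(a) With a = (rₚ + rₐ)/2 = 7.6885e+10 m, T = 2π √(a³/GM) = 2π √((7.6885e+10)³/1.946e+20) s ≈ 9.602e+06 s
(b) Conservation of angular momentum (rₚvₚ = rₐvₐ) gives vₚ/vₐ = rₐ/rₚ = 1.373e+11/1.647e+10 ≈ 8.336
(c) With a = (rₚ + rₐ)/2 = 7.6885e+10 m, ε = −GM/(2a) = −1.946e+20/(2 · 7.6885e+10) J/kg ≈ -1.266e+09 J/kg
(d) From a = (rₚ + rₐ)/2 = 7.6885e+10 m and e = (rₐ − rₚ)/(rₐ + rₚ) = 0.785784, p = a(1 − e²) = 7.6885e+10 · (1 − (0.785784)²) ≈ 2.941e+10 m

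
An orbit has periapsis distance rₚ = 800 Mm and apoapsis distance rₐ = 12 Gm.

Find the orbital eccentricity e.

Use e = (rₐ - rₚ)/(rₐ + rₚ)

Convert to SI: rₚ = 800 Mm = 8e+08 m; rₐ = 12 Gm = 1.2e+10 m.
e = (rₐ − rₚ) / (rₐ + rₚ).
e = (1.2e+10 − 8e+08) / (1.2e+10 + 8e+08) = 1.12e+10 / 1.28e+10 ≈ 0.875.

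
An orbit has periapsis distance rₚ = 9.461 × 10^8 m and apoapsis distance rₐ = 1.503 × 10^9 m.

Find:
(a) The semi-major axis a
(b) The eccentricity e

(a) a = (rₚ + rₐ) / 2 = (9.461e+08 + 1.503e+09) / 2 ≈ 1.225e+09 m = 1.225 × 10^9 m.
(b) e = (rₐ − rₚ) / (rₐ + rₚ) = (1.503e+09 − 9.461e+08) / (1.503e+09 + 9.461e+08) ≈ 0.2274.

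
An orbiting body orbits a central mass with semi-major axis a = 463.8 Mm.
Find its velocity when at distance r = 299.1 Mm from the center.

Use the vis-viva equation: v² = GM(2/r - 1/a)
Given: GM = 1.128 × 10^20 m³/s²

Convert to SI: a = 463.8 Mm = 4.638e+08 m; r = 299.1 Mm = 2.991e+08 m.
Vis-viva: v = √(GM · (2/r − 1/a)).
2/r − 1/a = 2/2.991e+08 − 1/4.638e+08 = 4.53063e-09 m⁻¹.
v = √(1.128e+20 · 4.53063e-09) m/s ≈ 7.149e+05 m/s = 714.9 km/s.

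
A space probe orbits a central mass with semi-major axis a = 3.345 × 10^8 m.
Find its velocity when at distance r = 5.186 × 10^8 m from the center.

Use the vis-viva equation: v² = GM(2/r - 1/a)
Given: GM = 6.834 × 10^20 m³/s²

Vis-viva: v = √(GM · (2/r − 1/a)).
2/r − 1/a = 2/5.186e+08 − 1/3.345e+08 = 8.67e-10 m⁻¹.
v = √(6.834e+20 · 8.67e-10) m/s ≈ 7.697e+05 m/s = 769.7 km/s.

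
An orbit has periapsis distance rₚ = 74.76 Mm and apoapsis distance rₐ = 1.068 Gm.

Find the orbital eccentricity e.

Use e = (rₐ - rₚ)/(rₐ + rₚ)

Convert to SI: rₚ = 74.76 Mm = 7.476e+07 m; rₐ = 1.068 Gm = 1.068e+09 m.
e = (rₐ − rₚ) / (rₐ + rₚ).
e = (1.068e+09 − 7.476e+07) / (1.068e+09 + 7.476e+07) = 9.9324e+08 / 1.14276e+09 ≈ 0.8692.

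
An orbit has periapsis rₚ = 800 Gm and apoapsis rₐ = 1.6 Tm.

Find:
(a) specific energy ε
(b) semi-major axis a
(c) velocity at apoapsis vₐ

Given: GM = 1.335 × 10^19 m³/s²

Convert to SI: rₚ = 800 Gm = 8e+11 m; rₐ = 1.6 Tm = 1.6e+12 m.
(a) With a = (rₚ + rₐ)/2 = 1.2e+12 m, ε = −GM/(2a) = −1.335e+19/(2 · 1.2e+12) J/kg ≈ -5.562e+06 J/kg
(b) a = (rₚ + rₐ)/2 = (8e+11 + 1.6e+12)/2 ≈ 1.2e+12 m
(c) With a = (rₚ + rₐ)/2 = 1.2e+12 m, vₐ = √(GM (2/rₐ − 1/a)) = √(1.335e+19 · (2/1.6e+12 − 1/1.2e+12)) m/s ≈ 2358 m/s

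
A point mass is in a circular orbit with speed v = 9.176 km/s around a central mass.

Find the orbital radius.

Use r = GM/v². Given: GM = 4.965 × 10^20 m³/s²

Convert to SI: v = 9.176 km/s = 9176 m/s.
For a circular orbit, v² = GM / r, so r = GM / v².
r = 4.965e+20 / (9176)² m ≈ 5.897e+12 m = 5.897 × 10^12 m.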